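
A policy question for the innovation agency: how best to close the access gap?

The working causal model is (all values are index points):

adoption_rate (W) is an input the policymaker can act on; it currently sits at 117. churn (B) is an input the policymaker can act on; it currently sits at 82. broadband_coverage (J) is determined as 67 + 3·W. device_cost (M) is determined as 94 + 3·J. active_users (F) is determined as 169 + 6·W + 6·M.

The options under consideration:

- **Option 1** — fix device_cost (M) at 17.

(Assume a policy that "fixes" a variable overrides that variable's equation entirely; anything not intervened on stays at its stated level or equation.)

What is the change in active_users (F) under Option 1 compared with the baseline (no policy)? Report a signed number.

Baseline:
  W = 117
  J = 67 + 3·117 = 418
  M = 94 + 3·418 = 1348
  F = 169 + 6·117 + 6·1348 = 8959
Option 1 (M := 17):
  W = 117
  J = 67 + 3·117 = 418
  M = 17
  F = 169 + 6·117 + 6·17 = 973
Change in F: 973 − 8959 = -7986

-7986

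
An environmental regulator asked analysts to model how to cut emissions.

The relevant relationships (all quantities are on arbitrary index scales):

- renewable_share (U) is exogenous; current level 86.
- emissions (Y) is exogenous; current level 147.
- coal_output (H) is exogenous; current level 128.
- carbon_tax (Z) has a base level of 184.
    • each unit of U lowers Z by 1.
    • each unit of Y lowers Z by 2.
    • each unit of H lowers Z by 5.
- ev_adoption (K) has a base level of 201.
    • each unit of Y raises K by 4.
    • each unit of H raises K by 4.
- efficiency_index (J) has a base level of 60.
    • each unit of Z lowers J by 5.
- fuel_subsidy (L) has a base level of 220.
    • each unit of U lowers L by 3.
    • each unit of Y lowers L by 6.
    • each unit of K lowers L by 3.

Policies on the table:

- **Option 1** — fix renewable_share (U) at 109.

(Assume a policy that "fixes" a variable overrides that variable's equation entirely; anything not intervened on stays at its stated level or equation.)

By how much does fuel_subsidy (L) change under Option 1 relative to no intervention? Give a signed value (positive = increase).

Baseline:
  U = 86
  Y = 147
  H = 128
  K = 201 + 4·147 + 4·128 = 1301
  L = 220 − 3·86 − 6·147 − 3·1301 = -4823
Option 1 (U := 109):
  U = 109
  Y = 147
  H = 128
  K = 201 + 4·147 + 4·128 = 1301
  L = 220 − 3·109 − 6·147 − 3·1301 = -4892
Change in L: -4892 − (-4823) = -69

-69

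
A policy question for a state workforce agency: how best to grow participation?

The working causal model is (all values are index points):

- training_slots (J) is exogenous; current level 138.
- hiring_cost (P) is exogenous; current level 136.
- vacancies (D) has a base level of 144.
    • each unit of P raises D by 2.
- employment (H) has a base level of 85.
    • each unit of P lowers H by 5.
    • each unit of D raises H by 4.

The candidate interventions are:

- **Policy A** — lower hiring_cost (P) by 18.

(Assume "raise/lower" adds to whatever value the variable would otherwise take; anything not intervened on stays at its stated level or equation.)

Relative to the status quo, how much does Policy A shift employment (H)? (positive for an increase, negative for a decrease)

-54

Baseline:
  P = 136
  D = 144 + 2·136 = 416
  H = 85 − 5·136 + 4·416 = 1069
Policy A (P − 18):
  P = 136 − 18 = 118
  D = 144 + 2·118 = 380
  H = 85 − 5·118 + 4·380 = 1015
Change in H: 1015 − 1069 = -54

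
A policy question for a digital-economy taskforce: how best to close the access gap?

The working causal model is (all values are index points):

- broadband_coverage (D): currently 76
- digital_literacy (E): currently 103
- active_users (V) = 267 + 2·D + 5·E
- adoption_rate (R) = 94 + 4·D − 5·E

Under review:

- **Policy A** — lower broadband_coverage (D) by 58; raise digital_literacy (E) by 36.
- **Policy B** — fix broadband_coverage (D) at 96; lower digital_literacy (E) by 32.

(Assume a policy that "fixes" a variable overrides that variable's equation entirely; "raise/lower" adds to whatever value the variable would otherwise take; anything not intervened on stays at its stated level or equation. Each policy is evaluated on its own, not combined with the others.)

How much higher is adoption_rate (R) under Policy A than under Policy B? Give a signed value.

Policy A (D − 58, E + 36):
  D = 76 − 58 = 18
  E = 103 + 36 = 139
  R = 94 + 4·18 − 5·139 = -529
Policy B (D := 96, E − 32):
  D = 96
  E = 103 − 32 = 71
  R = 94 + 4·96 − 5·71 = 123
R: -529 − 123 = -652

-652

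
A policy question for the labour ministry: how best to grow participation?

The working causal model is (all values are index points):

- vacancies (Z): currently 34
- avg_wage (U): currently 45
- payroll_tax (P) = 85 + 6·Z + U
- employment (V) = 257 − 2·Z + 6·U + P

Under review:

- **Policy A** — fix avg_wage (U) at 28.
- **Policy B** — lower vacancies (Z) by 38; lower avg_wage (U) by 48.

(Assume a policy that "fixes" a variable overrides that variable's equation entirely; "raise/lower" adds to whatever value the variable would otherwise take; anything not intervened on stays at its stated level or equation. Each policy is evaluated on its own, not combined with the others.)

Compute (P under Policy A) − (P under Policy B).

259

Policy A (U := 28):
  Z = 34
  U = 28
  P = 85 + 6·34 + 28 = 317
Policy B (Z − 38, U − 48):
  Z = 34 − 38 = -4
  U = 45 − 48 = -3
  P = 85 + 6·(-4) + (-3) = 58
P: 317 − 58 = 259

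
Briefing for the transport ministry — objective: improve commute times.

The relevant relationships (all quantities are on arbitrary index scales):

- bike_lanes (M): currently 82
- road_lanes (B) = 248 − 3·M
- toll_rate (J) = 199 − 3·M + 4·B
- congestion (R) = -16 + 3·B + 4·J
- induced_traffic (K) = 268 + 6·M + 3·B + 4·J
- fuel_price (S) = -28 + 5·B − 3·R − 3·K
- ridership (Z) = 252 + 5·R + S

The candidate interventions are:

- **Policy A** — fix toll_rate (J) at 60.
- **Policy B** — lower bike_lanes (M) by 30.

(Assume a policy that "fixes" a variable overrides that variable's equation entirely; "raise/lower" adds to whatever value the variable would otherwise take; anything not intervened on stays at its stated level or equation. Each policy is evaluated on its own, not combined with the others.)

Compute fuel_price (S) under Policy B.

-12780

Policy B (M − 30):
  M = 82 − 30 = 52
  B = 248 − 3·52 = 92
  J = 199 − 3·52 + 4·92 = 411
  R = -16 + 3·92 + 4·411 = 1904
  K = 268 + 6·52 + 3·92 + 4·411 = 2500
  S = -28 + 5·92 − 3·1904 − 3·2500 = -12780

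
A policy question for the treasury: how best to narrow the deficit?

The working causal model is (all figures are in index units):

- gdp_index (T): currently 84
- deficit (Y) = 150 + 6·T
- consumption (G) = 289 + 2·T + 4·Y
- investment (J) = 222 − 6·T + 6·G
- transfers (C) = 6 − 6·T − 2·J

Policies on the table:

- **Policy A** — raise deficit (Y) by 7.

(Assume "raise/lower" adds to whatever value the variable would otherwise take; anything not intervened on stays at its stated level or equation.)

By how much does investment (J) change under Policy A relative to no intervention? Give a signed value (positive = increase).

168

Baseline:
  T = 84
  Y = 150 + 6·84 = 654
  G = 289 + 2·84 + 4·654 = 3073
  J = 222 − 6·84 + 6·3073 = 18156
Policy A (Y + 7):
  T = 84
  Y = 150 + 6·84 (+7 from intervention) = 661
  G = 289 + 2·84 + 4·661 = 3101
  J = 222 − 6·84 + 6·3101 = 18324
Change in J: 18324 − 18156 = 168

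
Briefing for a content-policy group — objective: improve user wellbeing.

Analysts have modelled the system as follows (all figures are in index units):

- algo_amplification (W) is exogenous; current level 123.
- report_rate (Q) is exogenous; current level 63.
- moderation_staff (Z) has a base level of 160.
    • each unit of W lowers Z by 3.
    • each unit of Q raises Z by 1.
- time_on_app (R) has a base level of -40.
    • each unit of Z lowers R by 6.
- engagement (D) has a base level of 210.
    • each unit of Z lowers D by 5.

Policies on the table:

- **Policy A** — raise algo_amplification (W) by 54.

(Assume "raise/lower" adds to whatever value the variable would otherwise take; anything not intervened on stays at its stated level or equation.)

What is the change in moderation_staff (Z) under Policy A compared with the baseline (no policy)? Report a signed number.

Baseline:
  W = 123
  Q = 63
  Z = 160 − 3·123 + 63 = -146
Policy A (W + 54):
  W = 123 + 54 = 177
  Q = 63
  Z = 160 − 3·177 + 63 = -308
Change in Z: -308 − (-146) = -162

-162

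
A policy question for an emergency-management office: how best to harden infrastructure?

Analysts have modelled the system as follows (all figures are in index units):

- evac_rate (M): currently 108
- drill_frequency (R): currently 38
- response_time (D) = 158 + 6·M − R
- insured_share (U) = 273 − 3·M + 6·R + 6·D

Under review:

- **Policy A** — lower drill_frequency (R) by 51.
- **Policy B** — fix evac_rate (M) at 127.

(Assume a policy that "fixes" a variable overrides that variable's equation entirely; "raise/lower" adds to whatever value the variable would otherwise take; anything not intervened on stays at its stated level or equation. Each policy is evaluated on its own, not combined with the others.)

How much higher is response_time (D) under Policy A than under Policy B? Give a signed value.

Policy A (R − 51):
  M = 108
  R = 38 − 51 = -13
  D = 158 + 6·108 − (-13) = 819
Policy B (M := 127):
  M = 127
  R = 38
  D = 158 + 6·127 − 38 = 882
D: 819 − 882 = -63

-63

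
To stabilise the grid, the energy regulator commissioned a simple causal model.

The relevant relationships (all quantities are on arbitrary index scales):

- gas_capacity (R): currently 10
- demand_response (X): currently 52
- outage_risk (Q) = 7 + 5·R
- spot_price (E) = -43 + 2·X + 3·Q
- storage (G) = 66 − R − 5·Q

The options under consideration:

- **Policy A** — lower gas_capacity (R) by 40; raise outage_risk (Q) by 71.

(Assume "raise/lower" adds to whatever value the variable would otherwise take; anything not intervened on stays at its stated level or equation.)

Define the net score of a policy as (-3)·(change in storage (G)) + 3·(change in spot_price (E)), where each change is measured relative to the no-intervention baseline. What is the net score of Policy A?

-3216

Baseline:
  R = 10
  X = 52
  Q = 7 + 5·10 = 57
  E = -43 + 2·52 + 3·57 = 232
  G = 66 − 10 − 5·57 = -229
Policy A (R − 40, Q + 71):
  R = 10 − 40 = -30
  X = 52
  Q = 7 + 5·(-30) (+71 from intervention) = -72
  E = -43 + 2·52 + 3·(-72) = -155
  G = 66 − (-30) − 5·(-72) = 456
ΔG = 456 − (-229) = 685; ΔE = -155 − 232 = -387
Score = (-3)·685 + 3·(-387) = -3216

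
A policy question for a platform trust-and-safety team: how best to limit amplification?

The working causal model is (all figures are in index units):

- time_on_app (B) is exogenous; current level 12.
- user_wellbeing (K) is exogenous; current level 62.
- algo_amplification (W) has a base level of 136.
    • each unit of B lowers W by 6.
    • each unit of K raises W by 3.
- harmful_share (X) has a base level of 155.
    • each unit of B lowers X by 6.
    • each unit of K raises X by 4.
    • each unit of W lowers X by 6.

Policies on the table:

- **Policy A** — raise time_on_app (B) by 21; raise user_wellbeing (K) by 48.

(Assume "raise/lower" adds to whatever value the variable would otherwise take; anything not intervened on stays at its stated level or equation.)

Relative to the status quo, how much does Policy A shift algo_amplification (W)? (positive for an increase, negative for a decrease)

18

Baseline:
  B = 12
  K = 62
  W = 136 − 6·12 + 3·62 = 250
Policy A (B + 21, K + 48):
  B = 12 + 21 = 33
  K = 62 + 48 = 110
  W = 136 − 6·33 + 3·110 = 268
Change in W: 268 − 250 = 18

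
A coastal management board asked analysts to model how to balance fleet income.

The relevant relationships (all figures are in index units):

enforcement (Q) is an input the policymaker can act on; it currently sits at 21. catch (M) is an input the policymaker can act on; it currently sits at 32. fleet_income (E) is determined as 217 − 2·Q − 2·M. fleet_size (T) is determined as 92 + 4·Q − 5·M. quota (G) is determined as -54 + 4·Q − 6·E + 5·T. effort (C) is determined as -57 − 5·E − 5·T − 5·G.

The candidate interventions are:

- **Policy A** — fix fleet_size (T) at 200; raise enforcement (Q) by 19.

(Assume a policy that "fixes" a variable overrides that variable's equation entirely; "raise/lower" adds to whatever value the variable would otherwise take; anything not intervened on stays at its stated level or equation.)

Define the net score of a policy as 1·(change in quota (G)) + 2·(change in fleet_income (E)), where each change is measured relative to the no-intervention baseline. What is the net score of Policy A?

1148

Baseline:
  Q = 21
  M = 32
  E = 217 − 2·21 − 2·32 = 111
  T = 92 + 4·21 − 5·32 = 16
  G = -54 + 4·21 − 6·111 + 5·16 = -556
Policy A (T := 200, Q + 19):
  Q = 21 + 19 = 40
  M = 32
  E = 217 − 2·40 − 2·32 = 73
  T = 200
  G = -54 + 4·40 − 6·73 + 5·200 = 668
ΔG = 668 − (-556) = 1224; ΔE = 73 − 111 = -38
Score = 1·1224 + 2·(-38) = 1148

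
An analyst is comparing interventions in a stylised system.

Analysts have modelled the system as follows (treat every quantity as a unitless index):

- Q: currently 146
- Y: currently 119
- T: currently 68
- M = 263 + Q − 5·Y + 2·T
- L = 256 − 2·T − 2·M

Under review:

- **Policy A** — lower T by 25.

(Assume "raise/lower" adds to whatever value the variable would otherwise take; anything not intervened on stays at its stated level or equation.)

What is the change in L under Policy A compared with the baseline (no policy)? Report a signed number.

Baseline:
  Q = 146
  Y = 119
  T = 68
  M = 263 + 146 − 5·119 + 2·68 = -50
  L = 256 − 2·68 − 2·(-50) = 220
Policy A (T − 25):
  Q = 146
  Y = 119
  T = 68 − 25 = 43
  M = 263 + 146 − 5·119 + 2·43 = -100
  L = 256 − 2·43 − 2·(-100) = 370
Change in L: 370 − 220 = 150

150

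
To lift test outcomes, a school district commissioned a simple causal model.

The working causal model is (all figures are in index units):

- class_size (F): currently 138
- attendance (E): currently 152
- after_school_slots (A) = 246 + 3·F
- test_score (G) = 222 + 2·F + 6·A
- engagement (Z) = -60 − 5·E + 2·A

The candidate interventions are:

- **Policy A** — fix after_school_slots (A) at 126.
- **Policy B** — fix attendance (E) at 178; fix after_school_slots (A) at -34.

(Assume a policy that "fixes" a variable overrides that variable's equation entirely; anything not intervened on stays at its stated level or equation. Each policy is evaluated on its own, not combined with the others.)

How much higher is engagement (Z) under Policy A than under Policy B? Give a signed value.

450

Policy A (A := 126):
  F = 138
  E = 152
  A = 126
  Z = -60 − 5·152 + 2·126 = -568
Policy B (E := 178, A := -34):
  F = 138
  E = 178
  A = -34
  Z = -60 − 5·178 + 2·(-34) = -1018
Z: -568 − (-1018) = 450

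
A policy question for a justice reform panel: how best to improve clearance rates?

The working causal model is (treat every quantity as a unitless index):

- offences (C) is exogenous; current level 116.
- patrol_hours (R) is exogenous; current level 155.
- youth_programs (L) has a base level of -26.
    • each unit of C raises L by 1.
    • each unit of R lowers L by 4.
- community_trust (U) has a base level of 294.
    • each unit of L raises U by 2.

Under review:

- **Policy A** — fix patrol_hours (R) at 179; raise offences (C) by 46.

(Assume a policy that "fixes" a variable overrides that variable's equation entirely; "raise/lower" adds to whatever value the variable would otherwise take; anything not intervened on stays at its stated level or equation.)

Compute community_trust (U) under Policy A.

-866

Policy A (R := 179, C + 46):
  C = 116 + 46 = 162
  R = 179
  L = -26 + 162 − 4·179 = -580
  U = 294 + 2·(-580) = -866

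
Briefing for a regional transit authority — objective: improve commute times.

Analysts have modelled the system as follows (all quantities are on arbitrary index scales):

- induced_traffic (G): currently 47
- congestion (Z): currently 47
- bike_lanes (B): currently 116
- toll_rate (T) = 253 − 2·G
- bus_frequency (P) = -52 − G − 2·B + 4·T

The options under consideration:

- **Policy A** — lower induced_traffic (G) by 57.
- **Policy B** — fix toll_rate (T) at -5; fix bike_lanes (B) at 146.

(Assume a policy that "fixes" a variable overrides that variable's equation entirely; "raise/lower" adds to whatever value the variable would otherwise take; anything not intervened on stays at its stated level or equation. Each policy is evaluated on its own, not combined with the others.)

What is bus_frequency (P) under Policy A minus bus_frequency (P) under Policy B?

Policy A (G − 57):
  G = 47 − 57 = -10
  B = 116
  T = 253 − 2·(-10) = 273
  P = -52 − (-10) − 2·116 + 4·273 = 818
Policy B (T := -5, B := 146):
  G = 47
  B = 146
  T = -5
  P = -52 − 47 − 2·146 + 4·(-5) = -411
P: 818 − (-411) = 1229

1229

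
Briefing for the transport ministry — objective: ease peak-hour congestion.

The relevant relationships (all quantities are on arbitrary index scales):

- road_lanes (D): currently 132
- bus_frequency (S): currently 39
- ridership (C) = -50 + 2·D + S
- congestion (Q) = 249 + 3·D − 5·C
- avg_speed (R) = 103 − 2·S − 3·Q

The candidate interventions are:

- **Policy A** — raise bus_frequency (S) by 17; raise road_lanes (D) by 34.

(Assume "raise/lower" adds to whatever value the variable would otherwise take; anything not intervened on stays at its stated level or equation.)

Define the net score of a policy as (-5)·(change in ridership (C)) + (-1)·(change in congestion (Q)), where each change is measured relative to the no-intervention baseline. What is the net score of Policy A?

Baseline:
  D = 132
  S = 39
  C = -50 + 2·132 + 39 = 253
  Q = 249 + 3·132 − 5·253 = -620
Policy A (S + 17, D + 34):
  D = 132 + 34 = 166
  S = 39 + 17 = 56
  C = -50 + 2·166 + 56 = 338
  Q = 249 + 3·166 − 5·338 = -943
ΔC = 338 − 253 = 85; ΔQ = -943 − (-620) = -323
Score = (-5)·85 + (-1)·(-323) = -102

-102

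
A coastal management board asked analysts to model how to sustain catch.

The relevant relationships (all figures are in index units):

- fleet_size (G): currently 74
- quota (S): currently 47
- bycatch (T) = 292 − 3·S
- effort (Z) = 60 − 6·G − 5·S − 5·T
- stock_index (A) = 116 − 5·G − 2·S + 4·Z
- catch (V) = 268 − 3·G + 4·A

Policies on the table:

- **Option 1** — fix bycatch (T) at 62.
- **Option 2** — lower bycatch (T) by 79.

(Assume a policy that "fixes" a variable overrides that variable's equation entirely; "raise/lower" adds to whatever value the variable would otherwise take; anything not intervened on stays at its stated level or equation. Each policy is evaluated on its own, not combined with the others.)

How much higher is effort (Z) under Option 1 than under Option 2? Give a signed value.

50

Option 1 (T := 62):
  G = 74
  S = 47
  T = 62
  Z = 60 − 6·74 − 5·47 − 5·62 = -929
Option 2 (T − 79):
  G = 74
  S = 47
  T = 292 − 3·47 (−79 from intervention) = 72
  Z = 60 − 6·74 − 5·47 − 5·72 = -979
Z: -929 − (-979) = 50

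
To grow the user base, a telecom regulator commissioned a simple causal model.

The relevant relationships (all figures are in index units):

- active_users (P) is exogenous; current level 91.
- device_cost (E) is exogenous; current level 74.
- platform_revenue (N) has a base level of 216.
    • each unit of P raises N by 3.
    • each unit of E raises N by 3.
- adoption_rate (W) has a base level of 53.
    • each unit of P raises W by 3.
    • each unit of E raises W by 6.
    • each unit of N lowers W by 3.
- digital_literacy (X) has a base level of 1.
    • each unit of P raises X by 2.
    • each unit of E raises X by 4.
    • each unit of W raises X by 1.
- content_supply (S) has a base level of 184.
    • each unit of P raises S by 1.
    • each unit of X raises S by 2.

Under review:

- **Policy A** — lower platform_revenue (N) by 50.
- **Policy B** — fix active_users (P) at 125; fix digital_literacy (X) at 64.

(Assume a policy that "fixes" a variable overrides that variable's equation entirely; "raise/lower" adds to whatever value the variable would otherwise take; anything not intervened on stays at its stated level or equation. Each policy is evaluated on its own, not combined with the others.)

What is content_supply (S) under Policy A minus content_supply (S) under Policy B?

Policy A (N − 50):
  P = 91
  E = 74
  N = 216 + 3·91 + 3·74 (−50 from intervention) = 661
  W = 53 + 3·91 + 6·74 − 3·661 = -1213
  X = 1 + 2·91 + 4·74 + (-1213) = -734
  S = 184 + 91 + 2·(-734) = -1193
Policy B (P := 125, X := 64):
  P = 125
  E = 74
  N = 216 + 3·125 + 3·74 = 813
  W = 53 + 3·125 + 6·74 − 3·813 = -1567
  X = 64
  S = 184 + 125 + 2·64 = 437
S: -1193 − 437 = -1630

-1630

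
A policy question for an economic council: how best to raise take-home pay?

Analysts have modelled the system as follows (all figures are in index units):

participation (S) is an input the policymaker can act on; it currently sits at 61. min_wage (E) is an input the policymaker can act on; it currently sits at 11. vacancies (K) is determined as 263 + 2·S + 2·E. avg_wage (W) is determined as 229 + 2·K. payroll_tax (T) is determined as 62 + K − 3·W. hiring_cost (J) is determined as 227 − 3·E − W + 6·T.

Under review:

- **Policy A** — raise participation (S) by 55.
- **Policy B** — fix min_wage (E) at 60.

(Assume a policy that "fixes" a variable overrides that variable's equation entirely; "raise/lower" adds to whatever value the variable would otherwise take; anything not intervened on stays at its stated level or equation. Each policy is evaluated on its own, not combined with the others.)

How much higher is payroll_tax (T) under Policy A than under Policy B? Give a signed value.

Policy A (S + 55):
  S = 61 + 55 = 116
  E = 11
  K = 263 + 2·116 + 2·11 = 517
  W = 229 + 2·517 = 1263
  T = 62 + 517 − 3·1263 = -3210
Policy B (E := 60):
  S = 61
  E = 60
  K = 263 + 2·61 + 2·60 = 505
  W = 229 + 2·505 = 1239
  T = 62 + 505 − 3·1239 = -3150
T: -3210 − (-3150) = -60

-60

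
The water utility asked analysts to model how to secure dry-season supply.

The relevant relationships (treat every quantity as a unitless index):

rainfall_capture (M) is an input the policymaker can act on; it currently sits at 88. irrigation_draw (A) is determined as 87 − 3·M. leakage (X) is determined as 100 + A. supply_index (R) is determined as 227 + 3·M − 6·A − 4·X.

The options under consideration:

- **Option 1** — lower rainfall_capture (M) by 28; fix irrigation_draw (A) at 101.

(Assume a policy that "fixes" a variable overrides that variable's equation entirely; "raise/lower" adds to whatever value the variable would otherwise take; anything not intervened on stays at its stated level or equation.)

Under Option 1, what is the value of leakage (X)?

Option 1 (M − 28, A := 101):
  M = 88 − 28 = 60
  A = 101
  X = 100 + 101 = 201

201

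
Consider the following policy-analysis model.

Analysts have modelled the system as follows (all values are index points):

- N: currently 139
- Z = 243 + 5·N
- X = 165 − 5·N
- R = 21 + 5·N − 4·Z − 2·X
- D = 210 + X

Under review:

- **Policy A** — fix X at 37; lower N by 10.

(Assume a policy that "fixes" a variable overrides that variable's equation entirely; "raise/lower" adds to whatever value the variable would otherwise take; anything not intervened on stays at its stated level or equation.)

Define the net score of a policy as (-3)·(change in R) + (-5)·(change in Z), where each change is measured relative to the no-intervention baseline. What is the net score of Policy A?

Baseline:
  N = 139
  Z = 243 + 5·139 = 938
  X = 165 − 5·139 = -530
  R = 21 + 5·139 − 4·938 − 2·(-530) = -1976
Policy A (X := 37, N − 10):
  N = 139 − 10 = 129
  Z = 243 + 5·129 = 888
  X = 37
  R = 21 + 5·129 − 4·888 − 2·37 = -2960
ΔR = -2960 − (-1976) = -984; ΔZ = 888 − 938 = -50
Score = (-3)·(-984) + (-5)·(-50) = 3202

3202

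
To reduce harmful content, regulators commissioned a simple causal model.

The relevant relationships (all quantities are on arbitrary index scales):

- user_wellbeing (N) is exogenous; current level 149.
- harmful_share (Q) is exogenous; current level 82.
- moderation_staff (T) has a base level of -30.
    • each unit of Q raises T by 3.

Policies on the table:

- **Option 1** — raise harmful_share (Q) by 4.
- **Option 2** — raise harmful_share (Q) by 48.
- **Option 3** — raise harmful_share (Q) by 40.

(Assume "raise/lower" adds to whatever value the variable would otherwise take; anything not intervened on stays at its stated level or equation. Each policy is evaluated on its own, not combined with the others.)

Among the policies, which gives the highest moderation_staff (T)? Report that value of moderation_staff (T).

360

Option 1 (Q + 4):
  Q = 82 + 4 = 86
  T = -30 + 3·86 = 228
Option 2 (Q + 48):
  Q = 82 + 48 = 130
  T = -30 + 3·130 = 360
Option 3 (Q + 40):
  Q = 82 + 40 = 122
  T = -30 + 3·122 = 336
Comparing — Option 1: T=228, Option 2: T=360, Option 3: T=336. Highest is 360 (Option 2).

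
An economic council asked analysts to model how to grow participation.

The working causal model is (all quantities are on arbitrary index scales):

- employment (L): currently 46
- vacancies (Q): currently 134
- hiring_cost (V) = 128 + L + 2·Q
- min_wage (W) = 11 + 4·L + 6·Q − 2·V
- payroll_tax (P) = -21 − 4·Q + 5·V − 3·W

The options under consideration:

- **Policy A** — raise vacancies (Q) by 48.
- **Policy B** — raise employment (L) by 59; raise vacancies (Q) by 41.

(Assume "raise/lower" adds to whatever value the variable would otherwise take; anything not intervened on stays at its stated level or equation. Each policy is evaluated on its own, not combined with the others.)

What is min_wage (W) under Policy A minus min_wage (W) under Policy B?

-104

Policy A (Q + 48):
  L = 46
  Q = 134 + 48 = 182
  V = 128 + 46 + 2·182 = 538
  W = 11 + 4·46 + 6·182 − 2·538 = 211
Policy B (L + 59, Q + 41):
  L = 46 + 59 = 105
  Q = 134 + 41 = 175
  V = 128 + 105 + 2·175 = 583
  W = 11 + 4·105 + 6·175 − 2·583 = 315
W: 211 − 315 = -104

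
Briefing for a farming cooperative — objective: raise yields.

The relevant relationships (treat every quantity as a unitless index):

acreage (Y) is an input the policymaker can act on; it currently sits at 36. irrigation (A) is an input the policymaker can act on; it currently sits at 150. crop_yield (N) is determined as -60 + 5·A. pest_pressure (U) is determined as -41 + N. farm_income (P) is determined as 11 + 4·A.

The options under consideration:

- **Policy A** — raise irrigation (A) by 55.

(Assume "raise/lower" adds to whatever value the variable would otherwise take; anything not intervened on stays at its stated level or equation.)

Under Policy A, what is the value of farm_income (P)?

Policy A (A + 55):
  A = 150 + 55 = 205
  P = 11 + 4·205 = 831

831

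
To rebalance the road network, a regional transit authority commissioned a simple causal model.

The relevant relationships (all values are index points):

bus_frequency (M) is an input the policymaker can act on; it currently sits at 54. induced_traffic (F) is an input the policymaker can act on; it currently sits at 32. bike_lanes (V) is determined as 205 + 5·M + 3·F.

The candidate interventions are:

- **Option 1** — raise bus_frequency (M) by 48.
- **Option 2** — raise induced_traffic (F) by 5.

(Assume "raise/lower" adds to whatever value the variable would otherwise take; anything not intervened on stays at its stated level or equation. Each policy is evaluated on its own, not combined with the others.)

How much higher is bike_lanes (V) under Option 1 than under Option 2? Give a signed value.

225

Option 1 (M + 48):
  M = 54 + 48 = 102
  F = 32
  V = 205 + 5·102 + 3·32 = 811
Option 2 (F + 5):
  M = 54
  F = 32 + 5 = 37
  V = 205 + 5·54 + 3·37 = 586
V: 811 − 586 = 225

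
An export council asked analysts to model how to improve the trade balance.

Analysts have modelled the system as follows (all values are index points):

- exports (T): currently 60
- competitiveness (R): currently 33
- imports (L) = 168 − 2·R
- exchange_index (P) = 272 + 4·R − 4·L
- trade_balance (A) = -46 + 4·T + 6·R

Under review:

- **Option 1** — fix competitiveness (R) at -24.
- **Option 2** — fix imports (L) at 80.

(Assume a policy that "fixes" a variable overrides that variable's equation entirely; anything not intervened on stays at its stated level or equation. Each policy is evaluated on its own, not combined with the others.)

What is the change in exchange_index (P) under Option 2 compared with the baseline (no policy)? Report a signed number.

Baseline:
  R = 33
  L = 168 − 2·33 = 102
  P = 272 + 4·33 − 4·102 = -4
Option 2 (L := 80):
  R = 33
  L = 80
  P = 272 + 4·33 − 4·80 = 84
Change in P: 84 − (-4) = 88

88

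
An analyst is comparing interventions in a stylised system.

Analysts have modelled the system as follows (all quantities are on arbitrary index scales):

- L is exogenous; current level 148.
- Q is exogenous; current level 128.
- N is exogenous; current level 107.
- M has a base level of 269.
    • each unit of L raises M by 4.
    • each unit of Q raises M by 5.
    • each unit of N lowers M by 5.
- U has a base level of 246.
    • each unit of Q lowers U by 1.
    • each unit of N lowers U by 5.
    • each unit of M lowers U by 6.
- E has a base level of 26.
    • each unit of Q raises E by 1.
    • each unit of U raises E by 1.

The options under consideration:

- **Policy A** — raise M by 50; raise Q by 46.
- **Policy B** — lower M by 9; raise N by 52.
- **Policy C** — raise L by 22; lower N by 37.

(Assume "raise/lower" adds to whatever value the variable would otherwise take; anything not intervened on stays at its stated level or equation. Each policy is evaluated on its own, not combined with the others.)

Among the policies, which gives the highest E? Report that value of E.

Policy A (M + 50, Q + 46):
  L = 148
  Q = 128 + 46 = 174
  N = 107
  M = 269 + 4·148 + 5·174 − 5·107 (+50 from intervention) = 1246
  U = 246 − 174 − 5·107 − 6·1246 = -7939
  E = 26 + 174 + (-7939) = -7739
Policy B (M − 9, N + 52):
  L = 148
  Q = 128
  N = 107 + 52 = 159
  M = 269 + 4·148 + 5·128 − 5·159 (−9 from intervention) = 697
  U = 246 − 128 − 5·159 − 6·697 = -4859
  E = 26 + 128 + (-4859) = -4705
Policy C (L + 22, N − 37):
  L = 148 + 22 = 170
  Q = 128
  N = 107 − 37 = 70
  M = 269 + 4·170 + 5·128 − 5·70 = 1239
  U = 246 − 128 − 5·70 − 6·1239 = -7666
  E = 26 + 128 + (-7666) = -7512
Comparing — Policy A: E=-7739, Policy B: E=-4705, Policy C: E=-7512. Highest is -4705 (Policy B).

-4705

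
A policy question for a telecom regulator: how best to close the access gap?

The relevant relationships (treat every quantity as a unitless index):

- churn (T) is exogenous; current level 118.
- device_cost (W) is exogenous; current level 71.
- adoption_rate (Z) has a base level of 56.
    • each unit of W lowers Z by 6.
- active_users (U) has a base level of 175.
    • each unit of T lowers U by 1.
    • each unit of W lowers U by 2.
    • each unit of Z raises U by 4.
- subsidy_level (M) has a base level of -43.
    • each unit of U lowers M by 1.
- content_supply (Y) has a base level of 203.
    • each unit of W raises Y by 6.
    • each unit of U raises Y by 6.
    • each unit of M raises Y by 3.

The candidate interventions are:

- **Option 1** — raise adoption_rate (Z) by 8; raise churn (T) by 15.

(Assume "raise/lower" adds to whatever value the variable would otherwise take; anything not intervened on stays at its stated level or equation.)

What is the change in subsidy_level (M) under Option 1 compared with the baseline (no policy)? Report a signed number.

Baseline:
  T = 118
  W = 71
  Z = 56 − 6·71 = -370
  U = 175 − 118 − 2·71 + 4·(-370) = -1565
  M = -43 − (-1565) = 1522
Option 1 (Z + 8, T + 15):
  T = 118 + 15 = 133
  W = 71
  Z = 56 − 6·71 (+8 from intervention) = -362
  U = 175 − 133 − 2·71 + 4·(-362) = -1548
  M = -43 − (-1548) = 1505
Change in M: 1505 − 1522 = -17

-17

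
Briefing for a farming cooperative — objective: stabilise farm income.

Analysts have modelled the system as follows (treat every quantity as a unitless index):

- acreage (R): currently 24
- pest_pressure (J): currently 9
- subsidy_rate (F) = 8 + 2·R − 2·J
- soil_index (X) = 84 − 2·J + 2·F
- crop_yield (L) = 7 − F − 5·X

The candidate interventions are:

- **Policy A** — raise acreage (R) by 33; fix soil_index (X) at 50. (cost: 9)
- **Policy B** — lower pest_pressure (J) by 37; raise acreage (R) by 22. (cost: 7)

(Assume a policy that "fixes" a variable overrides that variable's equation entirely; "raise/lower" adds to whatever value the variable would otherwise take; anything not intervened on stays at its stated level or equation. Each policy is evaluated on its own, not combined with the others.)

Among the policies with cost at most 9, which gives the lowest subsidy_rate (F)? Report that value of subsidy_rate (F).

Policy A (R + 33, X := 50):
  R = 24 + 33 = 57
  J = 9
  F = 8 + 2·57 − 2·9 = 104
Policy B (J − 37, R + 22):
  R = 24 + 22 = 46
  J = 9 − 37 = -28
  F = 8 + 2·46 − 2·(-28) = 156
Comparing — Policy A: F=104, Policy B: F=156. Lowest is 104 (Policy A).

104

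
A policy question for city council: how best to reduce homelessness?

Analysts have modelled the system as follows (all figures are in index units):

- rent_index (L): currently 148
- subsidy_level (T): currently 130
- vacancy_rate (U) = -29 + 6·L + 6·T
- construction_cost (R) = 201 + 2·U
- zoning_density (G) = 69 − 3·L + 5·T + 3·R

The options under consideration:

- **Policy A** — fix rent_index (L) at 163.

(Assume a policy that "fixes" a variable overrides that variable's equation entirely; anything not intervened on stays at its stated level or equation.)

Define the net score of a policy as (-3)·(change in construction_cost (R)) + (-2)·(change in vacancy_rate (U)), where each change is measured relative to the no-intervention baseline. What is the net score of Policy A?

-720

Baseline:
  L = 148
  T = 130
  U = -29 + 6·148 + 6·130 = 1639
  R = 201 + 2·1639 = 3479
Policy A (L := 163):
  L = 163
  T = 130
  U = -29 + 6·163 + 6·130 = 1729
  R = 201 + 2·1729 = 3659
ΔR = 3659 − 3479 = 180; ΔU = 1729 − 1639 = 90
Score = (-3)·180 + (-2)·90 = -720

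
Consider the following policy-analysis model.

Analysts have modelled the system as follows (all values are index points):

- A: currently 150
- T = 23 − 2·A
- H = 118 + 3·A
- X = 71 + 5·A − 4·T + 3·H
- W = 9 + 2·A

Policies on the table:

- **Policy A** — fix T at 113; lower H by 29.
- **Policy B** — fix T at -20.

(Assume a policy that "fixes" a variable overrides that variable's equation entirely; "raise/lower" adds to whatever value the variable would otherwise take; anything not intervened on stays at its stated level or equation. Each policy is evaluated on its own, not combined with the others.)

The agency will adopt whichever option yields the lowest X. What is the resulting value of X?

Policy A (T := 113, H − 29):
  A = 150
  T = 113
  H = 118 + 3·150 (−29 from intervention) = 539
  X = 71 + 5·150 − 4·113 + 3·539 = 1986
Policy B (T := -20):
  A = 150
  T = -20
  H = 118 + 3·150 = 568
  X = 71 + 5·150 − 4·(-20) + 3·568 = 2605
Comparing — Policy A: X=1986, Policy B: X=2605. Lowest is 1986 (Policy A).

1986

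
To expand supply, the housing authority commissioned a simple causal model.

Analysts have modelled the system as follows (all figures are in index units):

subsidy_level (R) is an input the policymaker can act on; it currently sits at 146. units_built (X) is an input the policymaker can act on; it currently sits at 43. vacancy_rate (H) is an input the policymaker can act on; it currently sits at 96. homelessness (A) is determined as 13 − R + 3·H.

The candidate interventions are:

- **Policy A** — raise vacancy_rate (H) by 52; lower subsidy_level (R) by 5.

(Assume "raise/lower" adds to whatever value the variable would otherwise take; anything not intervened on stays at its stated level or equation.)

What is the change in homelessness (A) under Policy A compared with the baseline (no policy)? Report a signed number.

Baseline:
  R = 146
  H = 96
  A = 13 − 146 + 3·96 = 155
Policy A (H + 52, R − 5):
  R = 146 − 5 = 141
  H = 96 + 52 = 148
  A = 13 − 141 + 3·148 = 316
Change in A: 316 − 155 = 161

161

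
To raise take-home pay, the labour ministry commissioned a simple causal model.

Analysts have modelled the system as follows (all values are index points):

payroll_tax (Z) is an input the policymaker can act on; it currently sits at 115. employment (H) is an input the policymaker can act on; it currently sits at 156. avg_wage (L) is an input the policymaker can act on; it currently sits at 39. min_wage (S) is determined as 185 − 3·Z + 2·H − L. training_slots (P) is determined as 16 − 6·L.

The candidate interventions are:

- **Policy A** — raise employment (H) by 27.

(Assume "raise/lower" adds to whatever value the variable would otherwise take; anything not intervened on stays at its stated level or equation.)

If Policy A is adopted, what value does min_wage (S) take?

167

Policy A (H + 27):
  Z = 115
  H = 156 + 27 = 183
  L = 39
  S = 185 − 3·115 + 2·183 − 39 = 167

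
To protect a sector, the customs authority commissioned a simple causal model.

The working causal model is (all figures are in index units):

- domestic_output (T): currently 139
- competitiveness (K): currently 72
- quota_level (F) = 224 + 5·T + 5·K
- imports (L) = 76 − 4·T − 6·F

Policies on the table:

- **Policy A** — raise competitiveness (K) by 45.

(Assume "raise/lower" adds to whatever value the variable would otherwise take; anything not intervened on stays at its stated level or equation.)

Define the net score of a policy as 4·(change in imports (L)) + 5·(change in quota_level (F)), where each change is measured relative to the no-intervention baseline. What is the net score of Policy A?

-4275

Baseline:
  T = 139
  K = 72
  F = 224 + 5·139 + 5·72 = 1279
  L = 76 − 4·139 − 6·1279 = -8154
Policy A (K + 45):
  T = 139
  K = 72 + 45 = 117
  F = 224 + 5·139 + 5·117 = 1504
  L = 76 − 4·139 − 6·1504 = -9504
ΔL = -9504 − (-8154) = -1350; ΔF = 1504 − 1279 = 225
Score = 4·(-1350) + 5·225 = -4275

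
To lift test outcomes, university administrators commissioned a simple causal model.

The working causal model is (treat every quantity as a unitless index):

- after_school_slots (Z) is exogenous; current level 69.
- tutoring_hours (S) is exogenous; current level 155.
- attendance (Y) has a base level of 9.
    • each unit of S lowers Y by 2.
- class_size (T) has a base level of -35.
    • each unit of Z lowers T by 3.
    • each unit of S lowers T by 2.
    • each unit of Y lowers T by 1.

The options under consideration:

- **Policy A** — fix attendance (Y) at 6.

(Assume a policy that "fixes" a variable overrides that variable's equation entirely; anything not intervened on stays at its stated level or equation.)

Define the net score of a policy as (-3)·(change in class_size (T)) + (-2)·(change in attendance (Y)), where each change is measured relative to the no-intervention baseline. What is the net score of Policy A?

Baseline:
  Z = 69
  S = 155
  Y = 9 − 2·155 = -301
  T = -35 − 3·69 − 2·155 − (-301) = -251
Policy A (Y := 6):
  Z = 69
  S = 155
  Y = 6
  T = -35 − 3·69 − 2·155 − 6 = -558
ΔT = -558 − (-251) = -307; ΔY = 6 − (-301) = 307
Score = (-3)·(-307) + (-2)·307 = 307

307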